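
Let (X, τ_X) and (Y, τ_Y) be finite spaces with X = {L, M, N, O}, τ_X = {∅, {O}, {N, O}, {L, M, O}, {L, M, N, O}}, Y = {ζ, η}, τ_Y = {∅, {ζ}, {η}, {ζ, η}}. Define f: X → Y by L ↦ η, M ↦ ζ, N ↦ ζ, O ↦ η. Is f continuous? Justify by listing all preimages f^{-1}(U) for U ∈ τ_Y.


f is NOT continuous.

Compute f^{-1}(U) for each U ∈ τ_Y:
  U = ∅: f^{-1}(U) = ∅ ∈ τ_X ✓.
  U = {ζ}: f^{-1}(U) = {M, N} ∉ τ_X ✗.
  U = {η}: f^{-1}(U) = {L, O} ∉ τ_X ✗.
  U = {ζ, η}: f^{-1}(U) = {L, M, N, O} ∈ τ_X ✓.
Found U = {ζ} with f^{-1}(U) = {M, N} not in τ_X. Therefore f is NOT continuous.


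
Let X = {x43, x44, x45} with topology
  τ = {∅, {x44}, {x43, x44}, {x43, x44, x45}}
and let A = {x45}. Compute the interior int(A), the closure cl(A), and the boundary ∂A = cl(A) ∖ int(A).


int(A) = ∅, cl(A) = {x45}, ∂A = {x45}.

Closed sets in (X, τ) are complements of opens:
  closed(X, τ) = {∅, {x45}, {x43, x45}, {x43, x44, x45}}.
int(A) = ⋃ {U ∈ τ : U ⊆ A}. Opens contained in A: ∅.
Taking the union of these: int(A) = ∅.
cl(A) = ⋂ {C closed : A ⊆ C}. Closed sets containing A: {x45}, {x43, x45}, {x43, x44, x45}.
Intersecting these: cl(A) = {x45}.
∂A = cl(A) ∖ int(A) = {x45} ∖ ∅ = {x45}.


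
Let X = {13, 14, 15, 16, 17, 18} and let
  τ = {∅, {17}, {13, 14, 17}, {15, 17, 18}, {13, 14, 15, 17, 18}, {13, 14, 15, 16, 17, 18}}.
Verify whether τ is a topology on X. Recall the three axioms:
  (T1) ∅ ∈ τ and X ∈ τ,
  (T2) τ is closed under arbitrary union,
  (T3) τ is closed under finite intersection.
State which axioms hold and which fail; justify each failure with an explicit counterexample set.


τ IS a topology on X.

Axiom (T1): ∅ ∈ τ? Yes; X ∈ τ? Yes.
Axiom (T2/T3): check pairwise unions and intersections of members of τ.
All pairwise intersections and unions checked — each lies in τ. Therefore τ satisfies (T1), (T2), (T3): it IS a topology on X.


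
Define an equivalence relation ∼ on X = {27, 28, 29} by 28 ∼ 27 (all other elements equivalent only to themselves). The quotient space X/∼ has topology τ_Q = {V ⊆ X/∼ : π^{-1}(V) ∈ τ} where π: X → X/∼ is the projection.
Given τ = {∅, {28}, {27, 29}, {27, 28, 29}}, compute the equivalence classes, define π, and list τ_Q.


X/∼ = {[27=28], [29]}; |τ_Q| = 2.

Equivalence classes: [27=28], [29].
Quotient map π: X → X/∼ sends 27 ↦ [27=28], 28 ↦ [27=28], 29 ↦ [29].
For each subset V ⊆ X/∼, compute π^{-1}(V) ⊆ X and check whether π^{-1}(V) ∈ τ. V is open in τ_Q iff π^{-1}(V) ∈ τ.
  V = {}: π^{-1}(V) = ∅ ∈ τ ✓.
  V = {[27=28]}: π^{-1}(V) = {27, 28} ∉ τ ✗.
  V = {[29]}: π^{-1}(V) = {29} ∉ τ ✗.
  V = {[27=28], [29]}: π^{-1}(V) = {27, 28, 29} ∈ τ ✓.
Open sets in the quotient: τ_Q = {{}, {[27=28], [29]}} (2 elements).


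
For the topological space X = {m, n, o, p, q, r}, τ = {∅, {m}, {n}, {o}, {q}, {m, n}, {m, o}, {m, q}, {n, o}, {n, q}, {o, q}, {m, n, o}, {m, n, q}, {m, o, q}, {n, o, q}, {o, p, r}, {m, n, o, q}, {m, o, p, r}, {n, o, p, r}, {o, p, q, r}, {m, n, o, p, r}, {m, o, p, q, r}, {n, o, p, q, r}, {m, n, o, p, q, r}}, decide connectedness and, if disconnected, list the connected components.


(X, τ) is disconnected; components = [{m}, {n}, {q}, {o, p, r}].

Find clopen sets (U ∈ τ with X ∖ U ∈ τ):
  U = ∅, X ∖ U = {m, n, o, p, q, r} — both open, so U is clopen.
  U = {m}, X ∖ U = {n, o, p, q, r} — both open, so U is clopen.
  U = {n}, X ∖ U = {m, o, p, q, r} — both open, so U is clopen.
  U = {q}, X ∖ U = {m, n, o, p, r} — both open, so U is clopen.
  U = {m, n}, X ∖ U = {o, p, q, r} — both open, so U is clopen.
  U = {m, q}, X ∖ U = {n, o, p, r} — both open, so U is clopen.
  U = {n, q}, X ∖ U = {m, o, p, r} — both open, so U is clopen.
  U = {m, n, q}, X ∖ U = {o, p, r} — both open, so U is clopen.
  U = {o, p, r}, X ∖ U = {m, n, q} — both open, so U is clopen.
  U = {m, o, p, r}, X ∖ U = {n, q} — both open, so U is clopen.
  U = {n, o, p, r}, X ∖ U = {m, q} — both open, so U is clopen.
  U = {o, p, q, r}, X ∖ U = {m, n} — both open, so U is clopen.
  U = {m, n, o, p, r}, X ∖ U = {q} — both open, so U is clopen.
  U = {m, o, p, q, r}, X ∖ U = {n} — both open, so U is clopen.
  U = {n, o, p, q, r}, X ∖ U = {m} — both open, so U is clopen.
  U = {m, n, o, p, q, r}, X ∖ U = ∅ — both open, so U is clopen.
Nontrivial clopen(s) exist: e.g. {m, o, p, q, r}. So (X, τ) is disconnected.
Compute connected components by grouping points that agree on all clopens:
  component: {m}
  component: {n}
  component: {q}
  component: {o, p, r}


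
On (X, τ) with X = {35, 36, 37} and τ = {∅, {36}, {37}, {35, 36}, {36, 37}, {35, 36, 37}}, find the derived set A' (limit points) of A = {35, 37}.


A' = ∅

For each x ∈ X, list the open sets U ∈ τ with x ∈ U, then check whether U ∩ (A ∖ {x}) ≠ ∅ for every such U.
  x = 35: open {35, 36} ∋ x has {35, 36} ∩ (A ∖ {35}) = ∅, so x is NOT a limit point.
  x = 36: open {36} ∋ x has {36} ∩ (A ∖ {36}) = ∅, so x is NOT a limit point.
  x = 37: open {37} ∋ x has {37} ∩ (A ∖ {37}) = ∅, so x is NOT a limit point.
Collecting: A' = ∅.


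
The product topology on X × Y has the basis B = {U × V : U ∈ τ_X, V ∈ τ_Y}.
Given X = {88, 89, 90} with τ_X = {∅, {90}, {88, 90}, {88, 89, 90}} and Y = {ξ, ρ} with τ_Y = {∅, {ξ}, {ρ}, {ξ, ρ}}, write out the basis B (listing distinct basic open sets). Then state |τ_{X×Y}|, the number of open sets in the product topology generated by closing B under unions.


Basis B = {∅ × ∅, {90} × {ξ}, {90} × {ρ}, {88, 90} × {ξ}, {88, 90} × {ρ}, {90} × {ξ, ρ}, {88, 89, 90} × {ξ}, {88, 89, 90} × {ρ}, {88, 90} × {ξ, ρ}, {88, 89, 90} × {ξ, ρ}}; |τ_{X×Y}| = 16.

Enumerate products U × V with U ∈ τ_X, V ∈ τ_Y (deduplicated):
  ∅ × ∅ = {} (∅)
  {90} × {ξ} = {(90,ξ)}
  {90} × {ρ} = {(90,ρ)}
  {88, 90} × {ξ} = {(88,ξ), (90,ξ)}
  {88, 90} × {ρ} = {(88,ρ), (90,ρ)}
  {90} × {ξ, ρ} = {(90,ξ), (90,ρ)}
  {88, 89, 90} × {ξ} = {(88,ξ), (89,ξ), (90,ξ)}
  {88, 89, 90} × {ρ} = {(88,ρ), (89,ρ), (90,ρ)}
  {88, 90} × {ξ, ρ} = {(88,ξ), (88,ρ), (90,ξ), (90,ρ)}
  {88, 89, 90} × {ξ, ρ} = {(88,ξ), (88,ρ), (89,ξ), (89,ρ), (90,ξ), (90,ρ)}
These 10 distinct sets form the basis B.
Close under arbitrary unions to get τ_{X×Y}; counting gives |τ_{X×Y}| = 16.


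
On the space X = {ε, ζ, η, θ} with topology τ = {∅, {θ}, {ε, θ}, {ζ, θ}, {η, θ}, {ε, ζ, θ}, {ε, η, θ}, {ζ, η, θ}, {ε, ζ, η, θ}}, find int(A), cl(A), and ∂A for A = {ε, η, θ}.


int(A) = {ε, η, θ}, cl(A) = {ε, ζ, η, θ}, ∂A = {ζ}.

Closed sets in (X, τ) are complements of opens:
  closed(X, τ) = {∅, {ε}, {ζ}, {η}, {ε, ζ}, {ε, η}, {ζ, η}, {ε, ζ, η}, {ε, ζ, η, θ}}.
int(A) = ⋃ {U ∈ τ : U ⊆ A}. Opens contained in A: ∅, {θ}, {ε, θ}, {η, θ}, {ε, η, θ}.
Taking the union of these: int(A) = {ε, η, θ}.
cl(A) = ⋂ {C closed : A ⊆ C}. Closed sets containing A: {ε, ζ, η, θ}.
Intersecting these: cl(A) = {ε, ζ, η, θ}.
∂A = cl(A) ∖ int(A) = {ε, ζ, η, θ} ∖ {ε, η, θ} = {ζ}.


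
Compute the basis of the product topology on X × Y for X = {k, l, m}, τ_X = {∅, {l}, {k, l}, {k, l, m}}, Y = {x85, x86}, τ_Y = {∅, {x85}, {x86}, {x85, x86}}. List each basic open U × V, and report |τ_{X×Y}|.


Basis B = {∅ × ∅, {l} × {x85}, {l} × {x86}, {k, l} × {x85}, {k, l} × {x86}, {l} × {x85, x86}, {k, l, m} × {x85}, {k, l, m} × {x86}, {k, l} × {x85, x86}, {k, l, m} × {x85, x86}}; |τ_{X×Y}| = 16.

Enumerate products U × V with U ∈ τ_X, V ∈ τ_Y (deduplicated):
  ∅ × ∅ = {} (∅)
  {l} × {x85} = {(l,x85)}
  {l} × {x86} = {(l,x86)}
  {k, l} × {x85} = {(k,x85), (l,x85)}
  {k, l} × {x86} = {(k,x86), (l,x86)}
  {l} × {x85, x86} = {(l,x85), (l,x86)}
  {k, l, m} × {x85} = {(k,x85), (l,x85), (m,x85)}
  {k, l, m} × {x86} = {(k,x86), (l,x86), (m,x86)}
  {k, l} × {x85, x86} = {(k,x85), (k,x86), (l,x85), (l,x86)}
  {k, l, m} × {x85, x86} = {(k,x85), (k,x86), (l,x85), (l,x86), (m,x85), (m,x86)}
These 10 distinct sets form the basis B.
Close under arbitrary unions to get τ_{X×Y}; counting gives |τ_{X×Y}| = 16.


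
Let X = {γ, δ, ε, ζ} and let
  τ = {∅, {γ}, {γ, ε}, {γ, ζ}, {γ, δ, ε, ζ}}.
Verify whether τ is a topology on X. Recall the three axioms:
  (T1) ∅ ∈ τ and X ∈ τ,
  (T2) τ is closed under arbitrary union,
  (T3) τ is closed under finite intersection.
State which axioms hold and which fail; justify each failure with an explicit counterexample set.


τ is NOT a topology on X.

Axiom (T1): ∅ ∈ τ? Yes; X ∈ τ? Yes.
Axiom (T2/T3): check pairwise unions and intersections of members of τ.
Counterexample for (T2): {γ, ε} ∪ {γ, ζ} = {γ, ε, ζ} ∉ τ. Therefore τ is NOT a topology.


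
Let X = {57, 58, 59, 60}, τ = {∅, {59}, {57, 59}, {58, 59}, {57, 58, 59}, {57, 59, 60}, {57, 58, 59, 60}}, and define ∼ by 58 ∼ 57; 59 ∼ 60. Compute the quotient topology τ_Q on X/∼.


X/∼ = {[57=58], [59=60]}; |τ_Q| = 2.

Equivalence classes: [57=58], [59=60].
Quotient map π: X → X/∼ sends 57 ↦ [57=58], 58 ↦ [57=58], 59 ↦ [59=60], 60 ↦ [59=60].
For each subset V ⊆ X/∼, compute π^{-1}(V) ⊆ X and check whether π^{-1}(V) ∈ τ. V is open in τ_Q iff π^{-1}(V) ∈ τ.
  V = {}: π^{-1}(V) = ∅ ∈ τ ✓.
  V = {[57=58]}: π^{-1}(V) = {57, 58} ∉ τ ✗.
  V = {[59=60]}: π^{-1}(V) = {59, 60} ∉ τ ✗.
  V = {[57=58], [59=60]}: π^{-1}(V) = {57, 58, 59, 60} ∈ τ ✓.
Open sets in the quotient: τ_Q = {{}, {[57=58], [59=60]}} (2 elements).


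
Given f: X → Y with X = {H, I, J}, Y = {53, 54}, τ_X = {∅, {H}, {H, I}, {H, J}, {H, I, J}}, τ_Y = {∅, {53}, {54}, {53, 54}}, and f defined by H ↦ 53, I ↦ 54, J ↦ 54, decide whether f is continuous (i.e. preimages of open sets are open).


f is NOT continuous.

Compute f^{-1}(U) for each U ∈ τ_Y:
  U = ∅: f^{-1}(U) = ∅ ∈ τ_X ✓.
  U = {53}: f^{-1}(U) = {H} ∈ τ_X ✓.
  U = {54}: f^{-1}(U) = {I, J} ∉ τ_X ✗.
  U = {53, 54}: f^{-1}(U) = {H, I, J} ∈ τ_X ✓.
Found U = {54} with f^{-1}(U) = {I, J} not in τ_X. Therefore f is NOT continuous.


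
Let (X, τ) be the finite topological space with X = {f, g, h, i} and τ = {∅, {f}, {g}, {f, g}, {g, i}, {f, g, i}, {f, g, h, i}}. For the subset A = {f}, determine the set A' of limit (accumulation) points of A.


A' = {h}

For each x ∈ X, list the open sets U ∈ τ with x ∈ U, then check whether U ∩ (A ∖ {x}) ≠ ∅ for every such U.
  x = f: open {f} ∋ x has {f} ∩ (A ∖ {f}) = ∅, so x is NOT a limit point.
  x = g: open {g} ∋ x has {g} ∩ (A ∖ {g}) = ∅, so x is NOT a limit point.
  x = h: opens ∋ x are {f, g, h, i}; each meets A ∖ {h}, so x IS a limit point.
  x = i: open {g, i} ∋ x has {g, i} ∩ (A ∖ {i}) = ∅, so x is NOT a limit point.
Collecting: A' = {h}.


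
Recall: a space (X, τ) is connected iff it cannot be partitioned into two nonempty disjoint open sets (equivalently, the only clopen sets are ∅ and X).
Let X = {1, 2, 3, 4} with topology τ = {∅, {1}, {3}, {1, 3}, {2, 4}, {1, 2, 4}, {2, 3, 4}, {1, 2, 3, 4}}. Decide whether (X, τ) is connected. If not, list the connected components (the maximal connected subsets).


(X, τ) is disconnected; components = [{1}, {3}, {2, 4}].

Find clopen sets (U ∈ τ with X ∖ U ∈ τ):
  U = ∅, X ∖ U = {1, 2, 3, 4} — both open, so U is clopen.
  U = {1}, X ∖ U = {2, 3, 4} — both open, so U is clopen.
  U = {3}, X ∖ U = {1, 2, 4} — both open, so U is clopen.
  U = {1, 3}, X ∖ U = {2, 4} — both open, so U is clopen.
  U = {2, 4}, X ∖ U = {1, 3} — both open, so U is clopen.
  U = {1, 2, 4}, X ∖ U = {3} — both open, so U is clopen.
  U = {2, 3, 4}, X ∖ U = {1} — both open, so U is clopen.
  U = {1, 2, 3, 4}, X ∖ U = ∅ — both open, so U is clopen.
Nontrivial clopen(s) exist: e.g. {2, 3, 4}. So (X, τ) is disconnected.
Compute connected components by grouping points that agree on all clopens:
  component: {1}
  component: {3}
  component: {2, 4}


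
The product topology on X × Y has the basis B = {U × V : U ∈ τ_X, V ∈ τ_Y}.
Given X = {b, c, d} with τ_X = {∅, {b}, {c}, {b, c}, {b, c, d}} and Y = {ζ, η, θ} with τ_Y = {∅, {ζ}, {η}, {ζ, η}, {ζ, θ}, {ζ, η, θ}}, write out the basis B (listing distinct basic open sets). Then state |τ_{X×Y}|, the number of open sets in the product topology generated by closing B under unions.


Basis B = {∅ × ∅, {b} × {ζ}, {b} × {η}, {c} × {ζ}, {c} × {η}, {b} × {ζ, η}, {b} × {ζ, θ}, {b, c} × {ζ}, {b, c} × {η}, {c} × {ζ, η}, {c} × {ζ, θ}, {b} × {ζ, η, θ}, {b, c, d} × {ζ}, {b, c, d} × {η}, {c} × {ζ, η, θ}, {b, c} × {ζ, η}, {b, c} × {ζ, θ}, {b, c} × {ζ, η, θ}, {b, c, d} × {ζ, η}, {b, c, d} × {ζ, θ}, {b, c, d} × {ζ, η, θ}}; |τ_{X×Y}| = 70.

Enumerate products U × V with U ∈ τ_X, V ∈ τ_Y (deduplicated):
  ∅ × ∅ = {} (∅)
  {b} × {ζ} = {(b,ζ)}
  {b} × {η} = {(b,η)}
  {c} × {ζ} = {(c,ζ)}
  {c} × {η} = {(c,η)}
  {b} × {ζ, η} = {(b,ζ), (b,η)}
  {b} × {ζ, θ} = {(b,ζ), (b,θ)}
  {b, c} × {ζ} = {(b,ζ), (c,ζ)}
  {b, c} × {η} = {(b,η), (c,η)}
  {c} × {ζ, η} = {(c,ζ), (c,η)}
  {c} × {ζ, θ} = {(c,ζ), (c,θ)}
  {b} × {ζ, η, θ} = {(b,ζ), (b,η), (b,θ)}
  {b, c, d} × {ζ} = {(b,ζ), (c,ζ), (d,ζ)}
  {b, c, d} × {η} = {(b,η), (c,η), (d,η)}
  {c} × {ζ, η, θ} = {(c,ζ), (c,η), (c,θ)}
  {b, c} × {ζ, η} = {(b,ζ), (b,η), (c,ζ), (c,η)}
  {b, c} × {ζ, θ} = {(b,ζ), (b,θ), (c,ζ), (c,θ)}
  {b, c} × {ζ, η, θ} = {(b,ζ), (b,η), (b,θ), (c,ζ), (c,η), (c,θ)}
  {b, c, d} × {ζ, η} = {(b,ζ), (b,η), (c,ζ), (c,η), (d,ζ), (d,η)}
  {b, c, d} × {ζ, θ} = {(b,ζ), (b,θ), (c,ζ), (c,θ), (d,ζ), (d,θ)}
  {b, c, d} × {ζ, η, θ} = {(b,ζ), (b,η), (b,θ), (c,ζ), (c,η), (c,θ), (d,ζ), (d,η), (d,θ)}
These 21 distinct sets form the basis B.
Close under arbitrary unions to get τ_{X×Y}; counting gives |τ_{X×Y}| = 70.


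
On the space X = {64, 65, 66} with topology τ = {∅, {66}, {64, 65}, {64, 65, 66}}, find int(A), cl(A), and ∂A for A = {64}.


int(A) = ∅, cl(A) = {64, 65}, ∂A = {64, 65}.

Closed sets in (X, τ) are complements of opens:
  closed(X, τ) = {∅, {66}, {64, 65}, {64, 65, 66}}.
int(A) = ⋃ {U ∈ τ : U ⊆ A}. Opens contained in A: ∅.
Taking the union of these: int(A) = ∅.
cl(A) = ⋂ {C closed : A ⊆ C}. Closed sets containing A: {64, 65}, {64, 65, 66}.
Intersecting these: cl(A) = {64, 65}.
∂A = cl(A) ∖ int(A) = {64, 65} ∖ ∅ = {64, 65}.


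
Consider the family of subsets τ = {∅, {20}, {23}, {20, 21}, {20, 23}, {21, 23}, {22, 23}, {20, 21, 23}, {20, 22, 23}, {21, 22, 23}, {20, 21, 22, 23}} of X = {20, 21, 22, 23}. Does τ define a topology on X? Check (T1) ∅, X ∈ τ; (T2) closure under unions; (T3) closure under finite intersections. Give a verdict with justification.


τ is NOT a topology on X.

Axiom (T1): ∅ ∈ τ? Yes; X ∈ τ? Yes.
Axiom (T2/T3): check pairwise unions and intersections of members of τ.
Counterexample for (T3): {20, 21} ∩ {21, 23} = {21} ∉ τ. Therefore τ is NOT a topology.


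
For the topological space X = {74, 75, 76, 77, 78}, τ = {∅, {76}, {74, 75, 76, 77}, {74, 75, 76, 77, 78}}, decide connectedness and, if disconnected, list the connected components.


(X, τ) is connected.

Find clopen sets (U ∈ τ with X ∖ U ∈ τ):
  U = ∅, X ∖ U = {74, 75, 76, 77, 78} — both open, so U is clopen.
  U = {74, 75, 76, 77, 78}, X ∖ U = ∅ — both open, so U is clopen.
Only trivial clopens (∅ and X) exist, so (X, τ) is connected.
Compute connected components by grouping points that agree on all clopens:
  component: {74, 75, 76, 77, 78}


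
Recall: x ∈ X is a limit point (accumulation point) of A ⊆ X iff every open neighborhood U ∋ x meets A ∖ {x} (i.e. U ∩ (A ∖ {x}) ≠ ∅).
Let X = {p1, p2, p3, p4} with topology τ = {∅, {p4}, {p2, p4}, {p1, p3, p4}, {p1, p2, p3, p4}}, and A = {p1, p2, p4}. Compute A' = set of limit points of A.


A' = {p1, p2, p3}

For each x ∈ X, list the open sets U ∈ τ with x ∈ U, then check whether U ∩ (A ∖ {x}) ≠ ∅ for every such U.
  x = p1: opens ∋ x are {p1, p3, p4}, {p1, p2, p3, p4}; each meets A ∖ {p1}, so x IS a limit point.
  x = p2: opens ∋ x are {p2, p4}, {p1, p2, p3, p4}; each meets A ∖ {p2}, so x IS a limit point.
  x = p3: opens ∋ x are {p1, p3, p4}, {p1, p2, p3, p4}; each meets A ∖ {p3}, so x IS a limit point.
  x = p4: open {p4} ∋ x has {p4} ∩ (A ∖ {p4}) = ∅, so x is NOT a limit point.
Collecting: A' = {p1, p2, p3}.


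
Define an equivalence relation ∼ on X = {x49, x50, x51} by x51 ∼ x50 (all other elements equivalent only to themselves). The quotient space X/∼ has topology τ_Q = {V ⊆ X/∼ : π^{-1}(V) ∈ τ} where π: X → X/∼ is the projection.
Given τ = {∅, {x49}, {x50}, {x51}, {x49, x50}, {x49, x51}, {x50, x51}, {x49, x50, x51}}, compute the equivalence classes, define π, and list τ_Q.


X/∼ = {[x49], [x50=x51]}; |τ_Q| = 4.

Equivalence classes: [x49], [x50=x51].
Quotient map π: X → X/∼ sends x49 ↦ [x49], x50 ↦ [x50=x51], x51 ↦ [x50=x51].
For each subset V ⊆ X/∼, compute π^{-1}(V) ⊆ X and check whether π^{-1}(V) ∈ τ. V is open in τ_Q iff π^{-1}(V) ∈ τ.
  V = {}: π^{-1}(V) = ∅ ∈ τ ✓.
  V = {[x49]}: π^{-1}(V) = {x49} ∈ τ ✓.
  V = {[x50=x51]}: π^{-1}(V) = {x50, x51} ∈ τ ✓.
  V = {[x49], [x50=x51]}: π^{-1}(V) = {x49, x50, x51} ∈ τ ✓.
Open sets in the quotient: τ_Q = {{}, {[x49]}, {[x50=x51]}, {[x49], [x50=x51]}} (4 elements).


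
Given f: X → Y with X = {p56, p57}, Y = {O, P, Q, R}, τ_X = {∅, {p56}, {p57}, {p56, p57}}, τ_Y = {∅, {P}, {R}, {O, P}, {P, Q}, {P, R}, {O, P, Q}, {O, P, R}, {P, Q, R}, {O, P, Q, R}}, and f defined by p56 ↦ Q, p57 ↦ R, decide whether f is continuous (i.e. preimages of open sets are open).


f IS continuous.

Compute f^{-1}(U) for each U ∈ τ_Y:
  U = ∅: f^{-1}(U) = ∅ ∈ τ_X ✓.
  U = {P}: f^{-1}(U) = ∅ ∈ τ_X ✓.
  U = {R}: f^{-1}(U) = {p57} ∈ τ_X ✓.
  U = {O, P}: f^{-1}(U) = ∅ ∈ τ_X ✓.
  U = {P, Q}: f^{-1}(U) = {p56} ∈ τ_X ✓.
  U = {P, R}: f^{-1}(U) = {p57} ∈ τ_X ✓.
  U = {O, P, Q}: f^{-1}(U) = {p56} ∈ τ_X ✓.
  U = {O, P, R}: f^{-1}(U) = {p57} ∈ τ_X ✓.
  U = {P, Q, R}: f^{-1}(U) = {p56, p57} ∈ τ_X ✓.
  U = {O, P, Q, R}: f^{-1}(U) = {p56, p57} ∈ τ_X ✓.
Every preimage lies in τ_X, so f IS continuous.


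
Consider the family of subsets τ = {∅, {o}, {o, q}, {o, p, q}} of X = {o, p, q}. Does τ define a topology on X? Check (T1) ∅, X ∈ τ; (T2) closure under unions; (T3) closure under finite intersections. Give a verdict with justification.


τ IS a topology on X.

Axiom (T1): ∅ ∈ τ? Yes; X ∈ τ? Yes.
Axiom (T2/T3): check pairwise unions and intersections of members of τ.
All pairwise intersections and unions checked — each lies in τ. Therefore τ satisfies (T1), (T2), (T3): it IS a topology on X.


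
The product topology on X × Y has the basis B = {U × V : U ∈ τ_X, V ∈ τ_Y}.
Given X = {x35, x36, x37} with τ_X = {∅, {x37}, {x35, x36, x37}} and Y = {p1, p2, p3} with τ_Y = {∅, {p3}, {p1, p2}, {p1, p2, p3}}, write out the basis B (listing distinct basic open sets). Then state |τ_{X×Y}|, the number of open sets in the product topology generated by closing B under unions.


Basis B = {∅ × ∅, {x37} × {p3}, {x37} × {p1, p2}, {x35, x36, x37} × {p3}, {x37} × {p1, p2, p3}, {x35, x36, x37} × {p1, p2}, {x35, x36, x37} × {p1, p2, p3}}; |τ_{X×Y}| = 9.

Enumerate products U × V with U ∈ τ_X, V ∈ τ_Y (deduplicated):
  ∅ × ∅ = {} (∅)
  {x37} × {p3} = {(x37,p3)}
  {x37} × {p1, p2} = {(x37,p1), (x37,p2)}
  {x35, x36, x37} × {p3} = {(x35,p3), (x36,p3), (x37,p3)}
  {x37} × {p1, p2, p3} = {(x37,p1), (x37,p2), (x37,p3)}
  {x35, x36, x37} × {p1, p2} = {(x35,p1), (x35,p2), (x36,p1), (x36,p2), (x37,p1), (x37,p2)}
  {x35, x36, x37} × {p1, p2, p3} = {(x35,p1), (x35,p2), (x35,p3), (x36,p1), (x36,p2), (x36,p3), (x37,p1), (x37,p2), (x37,p3)}
These 7 distinct sets form the basis B.
Close under arbitrary unions to get τ_{X×Y}; counting gives |τ_{X×Y}| = 9.


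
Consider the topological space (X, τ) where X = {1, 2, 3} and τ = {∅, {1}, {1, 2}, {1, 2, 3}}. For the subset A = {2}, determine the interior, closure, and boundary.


int(A) = ∅, cl(A) = {2, 3}, ∂A = {2, 3}.

Closed sets in (X, τ) are complements of opens:
  closed(X, τ) = {∅, {3}, {2, 3}, {1, 2, 3}}.
int(A) = ⋃ {U ∈ τ : U ⊆ A}. Opens contained in A: ∅.
Taking the union of these: int(A) = ∅.
cl(A) = ⋂ {C closed : A ⊆ C}. Closed sets containing A: {2, 3}, {1, 2, 3}.
Intersecting these: cl(A) = {2, 3}.
∂A = cl(A) ∖ int(A) = {2, 3} ∖ ∅ = {2, 3}.


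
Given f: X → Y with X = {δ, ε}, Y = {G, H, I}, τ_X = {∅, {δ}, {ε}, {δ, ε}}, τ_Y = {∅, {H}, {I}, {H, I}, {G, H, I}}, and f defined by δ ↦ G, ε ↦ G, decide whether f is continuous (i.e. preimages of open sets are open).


f IS continuous.

Compute f^{-1}(U) for each U ∈ τ_Y:
  U = ∅: f^{-1}(U) = ∅ ∈ τ_X ✓.
  U = {H}: f^{-1}(U) = ∅ ∈ τ_X ✓.
  U = {I}: f^{-1}(U) = ∅ ∈ τ_X ✓.
  U = {H, I}: f^{-1}(U) = ∅ ∈ τ_X ✓.
  U = {G, H, I}: f^{-1}(U) = {δ, ε} ∈ τ_X ✓.
Every preimage lies in τ_X, so f IS continuous.


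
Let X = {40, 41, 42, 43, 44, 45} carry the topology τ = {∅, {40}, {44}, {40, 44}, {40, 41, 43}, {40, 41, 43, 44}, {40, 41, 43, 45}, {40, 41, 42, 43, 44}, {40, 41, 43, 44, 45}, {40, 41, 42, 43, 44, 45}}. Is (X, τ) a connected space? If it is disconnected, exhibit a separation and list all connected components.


(X, τ) is connected.

Find clopen sets (U ∈ τ with X ∖ U ∈ τ):
  U = ∅, X ∖ U = {40, 41, 42, 43, 44, 45} — both open, so U is clopen.
  U = {40, 41, 42, 43, 44, 45}, X ∖ U = ∅ — both open, so U is clopen.
Only trivial clopens (∅ and X) exist, so (X, τ) is connected.
Compute connected components by grouping points that agree on all clopens:
  component: {40, 41, 42, 43, 44, 45}


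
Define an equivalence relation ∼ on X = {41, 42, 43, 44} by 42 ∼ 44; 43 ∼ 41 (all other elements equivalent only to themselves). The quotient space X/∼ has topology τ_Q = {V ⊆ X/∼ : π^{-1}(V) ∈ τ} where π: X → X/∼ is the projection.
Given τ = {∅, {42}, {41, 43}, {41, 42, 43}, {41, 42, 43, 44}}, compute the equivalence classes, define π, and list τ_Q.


X/∼ = {[41=43], [42=44]}; |τ_Q| = 3.

Equivalence classes: [41=43], [42=44].
Quotient map π: X → X/∼ sends 41 ↦ [41=43], 42 ↦ [42=44], 43 ↦ [41=43], 44 ↦ [42=44].
For each subset V ⊆ X/∼, compute π^{-1}(V) ⊆ X and check whether π^{-1}(V) ∈ τ. V is open in τ_Q iff π^{-1}(V) ∈ τ.
  V = {}: π^{-1}(V) = ∅ ∈ τ ✓.
  V = {[41=43]}: π^{-1}(V) = {41, 43} ∈ τ ✓.
  V = {[42=44]}: π^{-1}(V) = {42, 44} ∉ τ ✗.
  V = {[41=43], [42=44]}: π^{-1}(V) = {41, 42, 43, 44} ∈ τ ✓.
Open sets in the quotient: τ_Q = {{}, {[41=43]}, {[41=43], [42=44]}} (3 elements).


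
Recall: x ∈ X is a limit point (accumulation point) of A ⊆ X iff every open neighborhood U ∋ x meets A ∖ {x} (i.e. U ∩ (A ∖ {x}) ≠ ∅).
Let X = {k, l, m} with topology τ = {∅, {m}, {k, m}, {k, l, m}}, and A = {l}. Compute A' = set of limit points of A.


A' = ∅

For each x ∈ X, list the open sets U ∈ τ with x ∈ U, then check whether U ∩ (A ∖ {x}) ≠ ∅ for every such U.
  x = k: open {k, m} ∋ x has {k, m} ∩ (A ∖ {k}) = ∅, so x is NOT a limit point.
  x = l: open {k, l, m} ∋ x has {k, l, m} ∩ (A ∖ {l}) = ∅, so x is NOT a limit point.
  x = m: open {m} ∋ x has {m} ∩ (A ∖ {m}) = ∅, so x is NOT a limit point.
Collecting: A' = ∅.


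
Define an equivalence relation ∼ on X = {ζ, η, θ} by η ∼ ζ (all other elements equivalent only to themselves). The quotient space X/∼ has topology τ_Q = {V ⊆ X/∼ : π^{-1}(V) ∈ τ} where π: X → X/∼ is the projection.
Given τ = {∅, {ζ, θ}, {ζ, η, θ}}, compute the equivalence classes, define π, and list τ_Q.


X/∼ = {[ζ=η], [θ]}; |τ_Q| = 2.

Equivalence classes: [ζ=η], [θ].
Quotient map π: X → X/∼ sends ζ ↦ [ζ=η], η ↦ [ζ=η], θ ↦ [θ].
For each subset V ⊆ X/∼, compute π^{-1}(V) ⊆ X and check whether π^{-1}(V) ∈ τ. V is open in τ_Q iff π^{-1}(V) ∈ τ.
  V = {}: π^{-1}(V) = ∅ ∈ τ ✓.
  V = {[ζ=η]}: π^{-1}(V) = {ζ, η} ∉ τ ✗.
  V = {[θ]}: π^{-1}(V) = {θ} ∉ τ ✗.
  V = {[ζ=η], [θ]}: π^{-1}(V) = {ζ, η, θ} ∈ τ ✓.
Open sets in the quotient: τ_Q = {{}, {[ζ=η], [θ]}} (2 elements).


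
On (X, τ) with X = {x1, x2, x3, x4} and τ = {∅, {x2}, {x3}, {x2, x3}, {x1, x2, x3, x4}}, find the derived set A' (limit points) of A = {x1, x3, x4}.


A' = {x1, x4}

For each x ∈ X, list the open sets U ∈ τ with x ∈ U, then check whether U ∩ (A ∖ {x}) ≠ ∅ for every such U.
  x = x1: opens ∋ x are {x1, x2, x3, x4}; each meets A ∖ {x1}, so x IS a limit point.
  x = x2: open {x2} ∋ x has {x2} ∩ (A ∖ {x2}) = ∅, so x is NOT a limit point.
  x = x3: open {x3} ∋ x has {x3} ∩ (A ∖ {x3}) = ∅, so x is NOT a limit point.
  x = x4: opens ∋ x are {x1, x2, x3, x4}; each meets A ∖ {x4}, so x IS a limit point.
Collecting: A' = {x1, x4}.


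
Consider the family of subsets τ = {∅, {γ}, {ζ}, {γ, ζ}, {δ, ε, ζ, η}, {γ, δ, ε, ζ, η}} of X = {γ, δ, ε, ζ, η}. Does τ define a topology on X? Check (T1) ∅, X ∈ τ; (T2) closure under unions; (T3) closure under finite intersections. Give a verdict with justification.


τ IS a topology on X.

Axiom (T1): ∅ ∈ τ? Yes; X ∈ τ? Yes.
Axiom (T2/T3): check pairwise unions and intersections of members of τ.
All pairwise intersections and unions checked — each lies in τ. Therefore τ satisfies (T1), (T2), (T3): it IS a topology on X.


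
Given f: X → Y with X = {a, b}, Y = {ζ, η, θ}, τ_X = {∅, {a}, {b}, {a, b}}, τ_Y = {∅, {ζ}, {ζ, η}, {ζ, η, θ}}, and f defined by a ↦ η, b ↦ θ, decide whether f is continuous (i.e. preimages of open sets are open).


f IS continuous.

Compute f^{-1}(U) for each U ∈ τ_Y:
  U = ∅: f^{-1}(U) = ∅ ∈ τ_X ✓.
  U = {ζ}: f^{-1}(U) = ∅ ∈ τ_X ✓.
  U = {ζ, η}: f^{-1}(U) = {a} ∈ τ_X ✓.
  U = {ζ, η, θ}: f^{-1}(U) = {a, b} ∈ τ_X ✓.
Every preimage lies in τ_X, so f IS continuous.


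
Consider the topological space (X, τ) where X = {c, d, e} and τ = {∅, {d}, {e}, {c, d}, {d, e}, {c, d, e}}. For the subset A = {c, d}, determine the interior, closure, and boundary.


int(A) = {c, d}, cl(A) = {c, d}, ∂A = ∅.

Closed sets in (X, τ) are complements of opens:
  closed(X, τ) = {∅, {c}, {e}, {c, d}, {c, e}, {c, d, e}}.
int(A) = ⋃ {U ∈ τ : U ⊆ A}. Opens contained in A: ∅, {d}, {c, d}.
Taking the union of these: int(A) = {c, d}.
cl(A) = ⋂ {C closed : A ⊆ C}. Closed sets containing A: {c, d}, {c, d, e}.
Intersecting these: cl(A) = {c, d}.
∂A = cl(A) ∖ int(A) = {c, d} ∖ {c, d} = ∅.


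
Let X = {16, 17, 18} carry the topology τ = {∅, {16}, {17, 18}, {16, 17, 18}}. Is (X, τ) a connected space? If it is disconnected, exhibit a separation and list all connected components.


(X, τ) is disconnected; components = [{16}, {17, 18}].

Find clopen sets (U ∈ τ with X ∖ U ∈ τ):
  U = ∅, X ∖ U = {16, 17, 18} — both open, so U is clopen.
  U = {16}, X ∖ U = {17, 18} — both open, so U is clopen.
  U = {17, 18}, X ∖ U = {16} — both open, so U is clopen.
  U = {16, 17, 18}, X ∖ U = ∅ — both open, so U is clopen.
Nontrivial clopen(s) exist: e.g. {16}. So (X, τ) is disconnected.
Compute connected components by grouping points that agree on all clopens:
  component: {16}
  component: {17, 18}


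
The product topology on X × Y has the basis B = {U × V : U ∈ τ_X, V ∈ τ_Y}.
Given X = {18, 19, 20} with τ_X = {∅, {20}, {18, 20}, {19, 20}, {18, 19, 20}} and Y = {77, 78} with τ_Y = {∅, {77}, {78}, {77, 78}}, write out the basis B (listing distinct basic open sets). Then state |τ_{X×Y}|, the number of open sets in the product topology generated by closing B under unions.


Basis B = {∅ × ∅, {20} × {77}, {20} × {78}, {18, 20} × {77}, {18, 20} × {78}, {19, 20} × {77}, {19, 20} × {78}, {20} × {77, 78}, {18, 19, 20} × {77}, {18, 19, 20} × {78}, {18, 20} × {77, 78}, {19, 20} × {77, 78}, {18, 19, 20} × {77, 78}}; |τ_{X×Y}| = 25.

Enumerate products U × V with U ∈ τ_X, V ∈ τ_Y (deduplicated):
  ∅ × ∅ = {} (∅)
  {20} × {77} = {(20,77)}
  {20} × {78} = {(20,78)}
  {18, 20} × {77} = {(18,77), (20,77)}
  {18, 20} × {78} = {(18,78), (20,78)}
  {19, 20} × {77} = {(19,77), (20,77)}
  {19, 20} × {78} = {(19,78), (20,78)}
  {20} × {77, 78} = {(20,77), (20,78)}
  {18, 19, 20} × {77} = {(18,77), (19,77), (20,77)}
  {18, 19, 20} × {78} = {(18,78), (19,78), (20,78)}
  {18, 20} × {77, 78} = {(18,77), (18,78), (20,77), (20,78)}
  {19, 20} × {77, 78} = {(19,77), (19,78), (20,77), (20,78)}
  {18, 19, 20} × {77, 78} = {(18,77), (18,78), (19,77), (19,78), (20,77), (20,78)}
These 13 distinct sets form the basis B.
Close under arbitrary unions to get τ_{X×Y}; counting gives |τ_{X×Y}| = 25.


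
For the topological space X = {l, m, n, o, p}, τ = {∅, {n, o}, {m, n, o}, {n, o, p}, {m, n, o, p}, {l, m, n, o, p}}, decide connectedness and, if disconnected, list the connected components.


(X, τ) is connected.

Find clopen sets (U ∈ τ with X ∖ U ∈ τ):
  U = ∅, X ∖ U = {l, m, n, o, p} — both open, so U is clopen.
  U = {l, m, n, o, p}, X ∖ U = ∅ — both open, so U is clopen.
Only trivial clopens (∅ and X) exist, so (X, τ) is connected.
Compute connected components by grouping points that agree on all clopens:
  component: {l, m, n, o, p}


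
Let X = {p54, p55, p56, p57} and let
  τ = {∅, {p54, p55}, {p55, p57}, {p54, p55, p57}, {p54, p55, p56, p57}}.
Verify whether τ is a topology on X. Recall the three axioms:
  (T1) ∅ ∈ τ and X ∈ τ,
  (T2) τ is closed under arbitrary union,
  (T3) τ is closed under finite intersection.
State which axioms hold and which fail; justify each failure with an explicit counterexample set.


τ is NOT a topology on X.

Axiom (T1): ∅ ∈ τ? Yes; X ∈ τ? Yes.
Axiom (T2/T3): check pairwise unions and intersections of members of τ.
Counterexample for (T3): {p54, p55} ∩ {p55, p57} = {p55} ∉ τ. Therefore τ is NOT a topology.


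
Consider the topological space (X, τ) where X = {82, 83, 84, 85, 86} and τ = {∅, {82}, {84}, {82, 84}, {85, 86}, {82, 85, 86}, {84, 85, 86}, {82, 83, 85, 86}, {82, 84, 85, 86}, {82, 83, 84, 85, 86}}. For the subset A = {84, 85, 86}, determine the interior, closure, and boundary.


int(A) = {84, 85, 86}, cl(A) = {83, 84, 85, 86}, ∂A = {83}.

Closed sets in (X, τ) are complements of opens:
  closed(X, τ) = {∅, {83}, {84}, {82, 83}, {83, 84}, {82, 83, 84}, {83, 85, 86}, {82, 83, 85, 86}, {83, 84, 85, 86}, {82, 83, 84, 85, 86}}.
int(A) = ⋃ {U ∈ τ : U ⊆ A}. Opens contained in A: ∅, {84}, {85, 86}, {84, 85, 86}.
Taking the union of these: int(A) = {84, 85, 86}.
cl(A) = ⋂ {C closed : A ⊆ C}. Closed sets containing A: {83, 84, 85, 86}, {82, 83, 84, 85, 86}.
Intersecting these: cl(A) = {83, 84, 85, 86}.
∂A = cl(A) ∖ int(A) = {83, 84, 85, 86} ∖ {84, 85, 86} = {83}.


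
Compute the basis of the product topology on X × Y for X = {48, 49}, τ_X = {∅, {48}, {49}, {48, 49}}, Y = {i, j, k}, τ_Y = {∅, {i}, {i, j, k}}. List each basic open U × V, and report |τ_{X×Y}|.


Basis B = {∅ × ∅, {48} × {i}, {49} × {i}, {48, 49} × {i}, {48} × {i, j, k}, {49} × {i, j, k}, {48, 49} × {i, j, k}}; |τ_{X×Y}| = 9.

Enumerate products U × V with U ∈ τ_X, V ∈ τ_Y (deduplicated):
  ∅ × ∅ = {} (∅)
  {48} × {i} = {(48,i)}
  {49} × {i} = {(49,i)}
  {48, 49} × {i} = {(48,i), (49,i)}
  {48} × {i, j, k} = {(48,i), (48,j), (48,k)}
  {49} × {i, j, k} = {(49,i), (49,j), (49,k)}
  {48, 49} × {i, j, k} = {(48,i), (48,j), (48,k), (49,i), (49,j), (49,k)}
These 7 distinct sets form the basis B.
Close under arbitrary unions to get τ_{X×Y}; counting gives |τ_{X×Y}| = 9.


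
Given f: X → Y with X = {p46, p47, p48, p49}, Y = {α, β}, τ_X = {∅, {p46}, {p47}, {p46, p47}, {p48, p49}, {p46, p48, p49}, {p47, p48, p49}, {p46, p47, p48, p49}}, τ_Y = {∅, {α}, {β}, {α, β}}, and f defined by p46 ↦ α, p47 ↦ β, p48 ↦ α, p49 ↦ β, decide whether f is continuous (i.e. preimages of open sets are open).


f is NOT continuous.

Compute f^{-1}(U) for each U ∈ τ_Y:
  U = ∅: f^{-1}(U) = ∅ ∈ τ_X ✓.
  U = {α}: f^{-1}(U) = {p46, p48} ∉ τ_X ✗.
  U = {β}: f^{-1}(U) = {p47, p49} ∉ τ_X ✗.
  U = {α, β}: f^{-1}(U) = {p46, p47, p48, p49} ∈ τ_X ✓.
Found U = {α} with f^{-1}(U) = {p46, p48} not in τ_X. Therefore f is NOT continuous.


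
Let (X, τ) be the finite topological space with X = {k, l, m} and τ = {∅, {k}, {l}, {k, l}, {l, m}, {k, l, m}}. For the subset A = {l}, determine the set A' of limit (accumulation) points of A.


A' = {m}

For each x ∈ X, list the open sets U ∈ τ with x ∈ U, then check whether U ∩ (A ∖ {x}) ≠ ∅ for every such U.
  x = k: open {k} ∋ x has {k} ∩ (A ∖ {k}) = ∅, so x is NOT a limit point.
  x = l: open {l} ∋ x has {l} ∩ (A ∖ {l}) = ∅, so x is NOT a limit point.
  x = m: opens ∋ x are {l, m}, {k, l, m}; each meets A ∖ {m}, so x IS a limit point.
Collecting: A' = {m}.


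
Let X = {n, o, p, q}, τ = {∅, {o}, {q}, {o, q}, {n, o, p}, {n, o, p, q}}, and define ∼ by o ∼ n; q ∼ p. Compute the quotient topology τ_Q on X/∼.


X/∼ = {[n=o], [p=q]}; |τ_Q| = 2.

Equivalence classes: [n=o], [p=q].
Quotient map π: X → X/∼ sends n ↦ [n=o], o ↦ [n=o], p ↦ [p=q], q ↦ [p=q].
For each subset V ⊆ X/∼, compute π^{-1}(V) ⊆ X and check whether π^{-1}(V) ∈ τ. V is open in τ_Q iff π^{-1}(V) ∈ τ.
  V = {}: π^{-1}(V) = ∅ ∈ τ ✓.
  V = {[n=o]}: π^{-1}(V) = {n, o} ∉ τ ✗.
  V = {[p=q]}: π^{-1}(V) = {p, q} ∉ τ ✗.
  V = {[n=o], [p=q]}: π^{-1}(V) = {n, o, p, q} ∈ τ ✓.
Open sets in the quotient: τ_Q = {{}, {[n=o], [p=q]}} (2 elements).


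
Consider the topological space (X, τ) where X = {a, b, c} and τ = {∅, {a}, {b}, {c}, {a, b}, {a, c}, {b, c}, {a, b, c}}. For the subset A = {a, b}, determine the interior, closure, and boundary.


int(A) = {a, b}, cl(A) = {a, b}, ∂A = ∅.

Closed sets in (X, τ) are complements of opens:
  closed(X, τ) = {∅, {a}, {b}, {c}, {a, b}, {a, c}, {b, c}, {a, b, c}}.
int(A) = ⋃ {U ∈ τ : U ⊆ A}. Opens contained in A: ∅, {a}, {b}, {a, b}.
Taking the union of these: int(A) = {a, b}.
cl(A) = ⋂ {C closed : A ⊆ C}. Closed sets containing A: {a, b}, {a, b, c}.
Intersecting these: cl(A) = {a, b}.
∂A = cl(A) ∖ int(A) = {a, b} ∖ {a, b} = ∅.


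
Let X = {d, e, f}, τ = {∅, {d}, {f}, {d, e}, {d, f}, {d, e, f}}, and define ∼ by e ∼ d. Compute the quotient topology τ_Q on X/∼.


X/∼ = {[d=e], [f]}; |τ_Q| = 4.

Equivalence classes: [d=e], [f].
Quotient map π: X → X/∼ sends d ↦ [d=e], e ↦ [d=e], f ↦ [f].
For each subset V ⊆ X/∼, compute π^{-1}(V) ⊆ X and check whether π^{-1}(V) ∈ τ. V is open in τ_Q iff π^{-1}(V) ∈ τ.
  V = {}: π^{-1}(V) = ∅ ∈ τ ✓.
  V = {[d=e]}: π^{-1}(V) = {d, e} ∈ τ ✓.
  V = {[f]}: π^{-1}(V) = {f} ∈ τ ✓.
  V = {[d=e], [f]}: π^{-1}(V) = {d, e, f} ∈ τ ✓.
Open sets in the quotient: τ_Q = {{}, {[d=e]}, {[f]}, {[d=e], [f]}} (4 elements).


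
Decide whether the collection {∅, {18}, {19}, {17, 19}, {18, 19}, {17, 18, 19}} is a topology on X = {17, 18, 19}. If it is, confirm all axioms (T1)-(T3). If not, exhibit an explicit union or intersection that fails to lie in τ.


τ IS a topology on X.

Axiom (T1): ∅ ∈ τ? Yes; X ∈ τ? Yes.
Axiom (T2/T3): check pairwise unions and intersections of members of τ.
All pairwise intersections and unions checked — each lies in τ. Therefore τ satisfies (T1), (T2), (T3): it IS a topology on X.


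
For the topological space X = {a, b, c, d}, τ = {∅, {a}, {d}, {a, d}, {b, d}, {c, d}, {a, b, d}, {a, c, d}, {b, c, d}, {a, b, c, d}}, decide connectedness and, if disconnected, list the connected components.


(X, τ) is disconnected; components = [{a}, {b, c, d}].

Find clopen sets (U ∈ τ with X ∖ U ∈ τ):
  U = ∅, X ∖ U = {a, b, c, d} — both open, so U is clopen.
  U = {a}, X ∖ U = {b, c, d} — both open, so U is clopen.
  U = {b, c, d}, X ∖ U = {a} — both open, so U is clopen.
  U = {a, b, c, d}, X ∖ U = ∅ — both open, so U is clopen.
Nontrivial clopen(s) exist: e.g. {b, c, d}. So (X, τ) is disconnected.
Compute connected components by grouping points that agree on all clopens:
  component: {a}
  component: {b, c, d}


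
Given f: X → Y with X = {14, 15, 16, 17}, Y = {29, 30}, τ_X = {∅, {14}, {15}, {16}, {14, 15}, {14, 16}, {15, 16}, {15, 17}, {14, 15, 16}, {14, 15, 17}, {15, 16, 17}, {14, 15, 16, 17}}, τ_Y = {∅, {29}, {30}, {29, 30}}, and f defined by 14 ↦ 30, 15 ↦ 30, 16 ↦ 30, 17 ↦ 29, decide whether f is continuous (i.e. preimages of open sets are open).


f is NOT continuous.

Compute f^{-1}(U) for each U ∈ τ_Y:
  U = ∅: f^{-1}(U) = ∅ ∈ τ_X ✓.
  U = {29}: f^{-1}(U) = {17} ∉ τ_X ✗.
  U = {30}: f^{-1}(U) = {14, 15, 16} ∈ τ_X ✓.
  U = {29, 30}: f^{-1}(U) = {14, 15, 16, 17} ∈ τ_X ✓.
Found U = {29} with f^{-1}(U) = {17} not in τ_X. Therefore f is NOT continuous.


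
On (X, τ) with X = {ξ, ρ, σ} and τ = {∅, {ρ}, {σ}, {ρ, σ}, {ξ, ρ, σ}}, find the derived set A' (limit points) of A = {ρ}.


A' = {ξ}

For each x ∈ X, list the open sets U ∈ τ with x ∈ U, then check whether U ∩ (A ∖ {x}) ≠ ∅ for every such U.
  x = ξ: opens ∋ x are {ξ, ρ, σ}; each meets A ∖ {ξ}, so x IS a limit point.
  x = ρ: open {ρ} ∋ x has {ρ} ∩ (A ∖ {ρ}) = ∅, so x is NOT a limit point.
  x = σ: open {σ} ∋ x has {σ} ∩ (A ∖ {σ}) = ∅, so x is NOT a limit point.
Collecting: A' = {ξ}.


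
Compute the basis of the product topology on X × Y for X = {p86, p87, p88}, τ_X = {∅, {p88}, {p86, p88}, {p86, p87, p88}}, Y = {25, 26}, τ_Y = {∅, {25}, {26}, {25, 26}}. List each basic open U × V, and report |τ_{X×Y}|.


Basis B = {∅ × ∅, {p88} × {25}, {p88} × {26}, {p86, p88} × {25}, {p86, p88} × {26}, {p88} × {25, 26}, {p86, p87, p88} × {25}, {p86, p87, p88} × {26}, {p86, p88} × {25, 26}, {p86, p87, p88} × {25, 26}}; |τ_{X×Y}| = 16.

Enumerate products U × V with U ∈ τ_X, V ∈ τ_Y (deduplicated):
  ∅ × ∅ = {} (∅)
  {p88} × {25} = {(p88,25)}
  {p88} × {26} = {(p88,26)}
  {p86, p88} × {25} = {(p86,25), (p88,25)}
  {p86, p88} × {26} = {(p86,26), (p88,26)}
  {p88} × {25, 26} = {(p88,25), (p88,26)}
  {p86, p87, p88} × {25} = {(p86,25), (p87,25), (p88,25)}
  {p86, p87, p88} × {26} = {(p86,26), (p87,26), (p88,26)}
  {p86, p88} × {25, 26} = {(p86,25), (p86,26), (p88,25), (p88,26)}
  {p86, p87, p88} × {25, 26} = {(p86,25), (p86,26), (p87,25), (p87,26), (p88,25), (p88,26)}
These 10 distinct sets form the basis B.
Close under arbitrary unions to get τ_{X×Y}; counting gives |τ_{X×Y}| = 16.


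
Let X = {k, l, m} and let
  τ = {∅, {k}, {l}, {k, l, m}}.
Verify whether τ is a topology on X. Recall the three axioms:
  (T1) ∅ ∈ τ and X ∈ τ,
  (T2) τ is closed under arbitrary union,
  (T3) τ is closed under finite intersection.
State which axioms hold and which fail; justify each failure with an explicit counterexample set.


τ is NOT a topology on X.

Axiom (T1): ∅ ∈ τ? Yes; X ∈ τ? Yes.
Axiom (T2/T3): check pairwise unions and intersections of members of τ.
Counterexample for (T2): {k} ∪ {l} = {k, l} ∉ τ. Therefore τ is NOT a topology.


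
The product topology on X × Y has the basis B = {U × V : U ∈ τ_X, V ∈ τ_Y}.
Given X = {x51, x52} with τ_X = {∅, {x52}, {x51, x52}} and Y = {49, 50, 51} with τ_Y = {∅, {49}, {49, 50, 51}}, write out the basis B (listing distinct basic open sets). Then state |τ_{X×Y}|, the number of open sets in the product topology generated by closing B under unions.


Basis B = {∅ × ∅, {x52} × {49}, {x51, x52} × {49}, {x52} × {49, 50, 51}, {x51, x52} × {49, 50, 51}}; |τ_{X×Y}| = 6.

Enumerate products U × V with U ∈ τ_X, V ∈ τ_Y (deduplicated):
  ∅ × ∅ = {} (∅)
  {x52} × {49} = {(x52,49)}
  {x51, x52} × {49} = {(x51,49), (x52,49)}
  {x52} × {49, 50, 51} = {(x52,49), (x52,50), (x52,51)}
  {x51, x52} × {49, 50, 51} = {(x51,49), (x51,50), (x51,51), (x52,49), (x52,50), (x52,51)}
These 5 distinct sets form the basis B.
Close under arbitrary unions to get τ_{X×Y}; counting gives |τ_{X×Y}| = 6.
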